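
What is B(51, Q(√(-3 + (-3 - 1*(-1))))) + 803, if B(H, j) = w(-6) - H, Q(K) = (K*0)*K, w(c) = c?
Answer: 746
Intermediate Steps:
Q(K) = 0 (Q(K) = 0*K = 0)
B(H, j) = -6 - H
B(51, Q(√(-3 + (-3 - 1*(-1))))) + 803 = (-6 - 1*51) + 803 = (-6 - 51) + 803 = -57 + 803 = 746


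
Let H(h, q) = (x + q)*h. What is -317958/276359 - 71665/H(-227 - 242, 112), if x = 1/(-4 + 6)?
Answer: 1211603504/5832556695 ≈ 0.20773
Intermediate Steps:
x = ½ (x = 1/2 = ½ ≈ 0.50000)
H(h, q) = h*(½ + q) (H(h, q) = (½ + q)*h = h*(½ + q))
-317958/276359 - 71665/H(-227 - 242, 112) = -317958/276359 - 71665*1/((½ + 112)*(-227 - 242)) = -317958*1/276359 - 71665/((-469*225/2)) = -317958/276359 - 71665/(-105525/2) = -317958/276359 - 71665*(-2/105525) = -317958/276359 + 28666/21105 = 1211603504/5832556695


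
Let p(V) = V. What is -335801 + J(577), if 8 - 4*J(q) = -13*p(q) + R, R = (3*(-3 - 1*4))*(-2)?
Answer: -1335737/4 ≈ -3.3393e+5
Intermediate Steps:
R = 42 (R = (3*(-3 - 4))*(-2) = (3*(-7))*(-2) = -21*(-2) = 42)
J(q) = -17/2 + 13*q/4 (J(q) = 2 - (-13*q + 42)/4 = 2 - (42 - 13*q)/4 = 2 + (-21/2 + 13*q/4) = -17/2 + 13*q/4)
-335801 + J(577) = -335801 + (-17/2 + (13/4)*577) = -335801 + (-17/2 + 7501/4) = -335801 + 7467/4 = -1335737/4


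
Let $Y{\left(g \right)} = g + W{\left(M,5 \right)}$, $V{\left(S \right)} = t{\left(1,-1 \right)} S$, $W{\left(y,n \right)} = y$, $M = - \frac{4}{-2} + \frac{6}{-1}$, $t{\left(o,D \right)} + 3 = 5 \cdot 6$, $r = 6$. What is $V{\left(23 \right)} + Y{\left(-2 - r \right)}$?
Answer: $609$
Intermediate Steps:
$t{\left(o,D \right)} = 27$ ($t{\left(o,D \right)} = -3 + 5 \cdot 6 = -3 + 30 = 27$)
$M = -4$ ($M = \left(-4\right) \left(- \frac{1}{2}\right) + 6 \left(-1\right) = 2 - 6 = -4$)
$V{\left(S \right)} = 27 S$
$Y{\left(g \right)} = -4 + g$ ($Y{\left(g \right)} = g - 4 = -4 + g$)
$V{\left(23 \right)} + Y{\left(-2 - r \right)} = 27 \cdot 23 - 12 = 621 - 12 = 609$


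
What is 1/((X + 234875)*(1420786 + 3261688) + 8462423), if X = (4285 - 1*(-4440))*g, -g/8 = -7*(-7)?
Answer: -1/14915193031627 ≈ -6.7046e-14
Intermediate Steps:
g = -392 (g = -(-56)*(-7) = -8*49 = -392)
X = -3420200 (X = (4285 - 1*(-4440))*(-392) = (4285 + 4440)*(-392) = 8725*(-392) = -3420200)
1/((X + 234875)*(1420786 + 3261688) + 8462423) = 1/((-3420200 + 234875)*(1420786 + 3261688) + 8462423) = 1/(-3185325*4682474 + 8462423) = 1/(-14915201494050 + 8462423) = 1/(-14915193031627) = -1/14915193031627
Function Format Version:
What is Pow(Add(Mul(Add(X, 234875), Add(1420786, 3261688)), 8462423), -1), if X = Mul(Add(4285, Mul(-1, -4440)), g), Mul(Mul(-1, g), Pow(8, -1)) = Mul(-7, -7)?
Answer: Rational(-1, 14915193031627) ≈ -6.7046e-14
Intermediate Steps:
g = -392 (g = Mul(-8, Mul(-7, -7)) = Mul(-8, 49) = -392)
X = -3420200 (X = Mul(Add(4285, Mul(-1, -4440)), -392) = Mul(Add(4285, 4440), -392) = Mul(8725, -392) = -3420200)
Pow(Add(Mul(Add(X, 234875), Add(1420786, 3261688)), 8462423), -1) = Pow(Add(Mul(Add(-3420200, 234875), Add(1420786, 3261688)), 8462423), -1) = Pow(Add(Mul(-3185325, 4682474), 8462423), -1) = Pow(Add(-14915201494050, 8462423), -1) = Pow(-14915193031627, -1) = Rational(-1, 14915193031627)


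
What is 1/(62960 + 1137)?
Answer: 1/64097 ≈ 1.5601e-5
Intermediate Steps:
1/(62960 + 1137) = 1/64097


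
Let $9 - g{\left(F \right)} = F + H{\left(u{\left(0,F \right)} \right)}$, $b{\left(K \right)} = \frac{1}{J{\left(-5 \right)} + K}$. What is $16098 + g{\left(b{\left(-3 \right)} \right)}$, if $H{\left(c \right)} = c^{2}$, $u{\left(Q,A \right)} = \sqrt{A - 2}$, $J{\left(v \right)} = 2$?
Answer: $16111$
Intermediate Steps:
$u{\left(Q,A \right)} = \sqrt{-2 + A}$
$b{\left(K \right)} = \frac{1}{2 + K}$
$g{\left(F \right)} = 11 - 2 F$ ($g{\left(F \right)} = 9 - \left(F + \left(\sqrt{-2 + F}\right)^{2}\right) = 9 - \left(F + \left(-2 + F\right)\right) = 9 - \left(-2 + 2 F\right) = 11 - 2 F$)
$16098 + g{\left(b{\left(-3 \right)} \right)} = 16098 + \left(11 - \frac{2}{2 - 3}\right) = 16098 + \left(11 - \frac{2}{-1}\right) = 16098 + \left(11 - -2\right) = 16098 + \left(11 + 2\right) = 16098 + 13 = 16111$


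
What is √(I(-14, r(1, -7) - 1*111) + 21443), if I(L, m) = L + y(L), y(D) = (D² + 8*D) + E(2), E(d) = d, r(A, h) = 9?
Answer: √21515 ≈ 146.68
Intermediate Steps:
y(D) = 2 + D² + 8*D (y(D) = (D² + 8*D) + 2 = 2 + D² + 8*D)
I(L, m) = 2 + L² + 9*L (I(L, m) = L + (2 + L² + 8*L) = 2 + L² + 9*L)
√(I(-14, r(1, -7) - 1*111) + 21443) = √((2 + (-14)² + 9*(-14)) + 21443) = √((2 + 196 - 126) + 21443) = √(72 + 21443) = √21515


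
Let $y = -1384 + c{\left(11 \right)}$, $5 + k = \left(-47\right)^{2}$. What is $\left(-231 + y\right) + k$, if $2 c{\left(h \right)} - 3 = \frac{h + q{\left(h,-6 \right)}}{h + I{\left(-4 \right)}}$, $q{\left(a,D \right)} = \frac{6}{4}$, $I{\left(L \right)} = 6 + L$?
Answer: $\frac{30731}{52} \approx 590.98$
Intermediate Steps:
$k = 2204$ ($k = -5 + \left(-47\right)^{2} = -5 + 2209 = 2204$)
$q{\left(a,D \right)} = \frac{3}{2}$ ($q{\left(a,D \right)} = 6 \cdot \frac{1}{4} = \frac{3}{2}$)
$c{\left(h \right)} = \frac{3}{2} + \frac{\frac{3}{2} + h}{2 \left(2 + h\right)}$ ($c{\left(h \right)} = \frac{3}{2} + \frac{\left(h + \frac{3}{2}\right) \frac{1}{h + \left(6 - 4\right)}}{2} = \frac{3}{2} + \frac{\left(\frac{3}{2} + h\right) \frac{1}{h + 2}}{2} = \frac{3}{2} + \frac{\left(\frac{3}{2} + h\right) \frac{1}{2 + h}}{2} = \frac{3}{2} + \frac{\frac{1}{2 + h} \left(\frac{3}{2} + h\right)}{2} = \frac{3}{2} + \frac{\frac{3}{2} + h}{2 \left(2 + h\right)}$)
$y = - \frac{71865}{52}$ ($y = -1384 + \frac{15 + 8 \cdot 11}{4 \left(2 + 11\right)} = -1384 + \frac{15 + 88}{4 \cdot 13} = -1384 + \frac{1}{4} \cdot \frac{1}{13} \cdot 103 = -1384 + \frac{103}{52} = - \frac{71865}{52} \approx -1382.0$)
$\left(-231 + y\right) + k = \left(-231 - \frac{71865}{52}\right) + 2204 = - \frac{83877}{52} + 2204 = \frac{30731}{52}$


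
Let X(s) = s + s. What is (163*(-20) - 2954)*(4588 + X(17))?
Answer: -28721108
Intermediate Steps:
X(s) = 2*s
(163*(-20) - 2954)*(4588 + X(17)) = (163*(-20) - 2954)*(4588 + 2*17) = (-3260 - 2954)*(4588 + 34) = -6214*4622 = -28721108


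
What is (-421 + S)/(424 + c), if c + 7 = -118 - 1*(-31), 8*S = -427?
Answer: -23/16 ≈ -1.4375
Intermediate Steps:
S = -427/8 (S = (1/8)*(-427) = -427/8 ≈ -53.375)
c = -94 (c = -7 + (-118 - 1*(-31)) = -7 + (-118 + 31) = -7 - 87 = -94)
(-421 + S)/(424 + c) = (-421 - 427/8)/(424 - 94) = -3795/8/330 = -3795/8*1/330 = -23/16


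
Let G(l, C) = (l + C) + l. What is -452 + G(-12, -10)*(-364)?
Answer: 11924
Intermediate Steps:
G(l, C) = C + 2*l (G(l, C) = (C + l) + l = C + 2*l)
-452 + G(-12, -10)*(-364) = -452 + (-10 + 2*(-12))*(-364) = -452 + (-10 - 24)*(-364) = -452 - 34*(-364) = -452 + 12376 = 11924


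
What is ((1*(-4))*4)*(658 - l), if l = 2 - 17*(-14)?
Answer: -6688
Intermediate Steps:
l = 240 (l = 2 + 238 = 240)
((1*(-4))*4)*(658 - l) = ((1*(-4))*4)*(658 - 1*240) = (-4*4)*(658 - 240) = -16*418 = -6688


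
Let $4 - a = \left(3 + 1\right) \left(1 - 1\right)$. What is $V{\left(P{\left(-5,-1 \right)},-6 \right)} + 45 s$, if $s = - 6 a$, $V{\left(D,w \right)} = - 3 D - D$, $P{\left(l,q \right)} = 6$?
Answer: $-1104$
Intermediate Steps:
$a = 4$ ($a = 4 - \left(3 + 1\right) \left(1 - 1\right) = 4 - 4 \cdot 0 = 4 - 0 = 4 + 0 = 4$)
$V{\left(D,w \right)} = - 4 D$
$s = -24$ ($s = \left(-6\right) 4 = -24$)
$V{\left(P{\left(-5,-1 \right)},-6 \right)} + 45 s = \left(-4\right) 6 + 45 \left(-24\right) = -24 - 1080 = -1104$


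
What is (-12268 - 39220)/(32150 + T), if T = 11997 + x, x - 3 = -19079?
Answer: -51488/25071 ≈ -2.0537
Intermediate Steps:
x = -19076 (x = 3 - 19079 = -19076)
T = -7079 (T = 11997 - 19076 = -7079)
(-12268 - 39220)/(32150 + T) = (-12268 - 39220)/(32150 - 7079) = -51488/25071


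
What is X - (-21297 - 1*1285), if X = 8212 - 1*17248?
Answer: 13546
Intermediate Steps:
X = -9036 (X = 8212 - 17248 = -9036)
X - (-21297 - 1*1285) = -9036 - (-21297 - 1*1285) = -9036 - (-21297 - 1285) = -9036 - 1*(-22582) = -9036 + 22582 = 13546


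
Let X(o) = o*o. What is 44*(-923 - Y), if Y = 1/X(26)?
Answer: -6863439/169 ≈ -40612.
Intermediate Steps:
X(o) = o²
Y = 1/676 (Y = 1/(26²) = 1/676 ≈ 0.0014793)
44*(-923 - Y) = 44*(-923 - 1*1/676) = 44*(-923 - 1/676) = 44*(-623949/676) = -6863439/169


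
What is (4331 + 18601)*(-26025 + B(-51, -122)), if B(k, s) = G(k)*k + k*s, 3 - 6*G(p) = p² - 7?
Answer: 50920506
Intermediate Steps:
G(p) = 5/3 - p²/6 (G(p) = ½ - (p² - 7)/6 = ½ - (-7 + p²)/6 = ½ + (7/6 - p²/6) = 5/3 - p²/6)
B(k, s) = k*s + k*(5/3 - k²/6) (B(k, s) = (5/3 - k²/6)*k + k*s = k*(5/3 - k²/6) + k*s = k*s + k*(5/3 - k²/6))
(4331 + 18601)*(-26025 + B(-51, -122)) = (4331 + 18601)*(-26025 + (⅙)*(-51)*(10 - 1*(-51)² + 6*(-122))) = 22932*(-26025 + (⅙)*(-51)*(10 - 1*2601 - 732)) = 22932*(-26025 + (⅙)*(-51)*(10 - 2601 - 732)) = 22932*(-26025 + (⅙)*(-51)*(-3323)) = 22932*(-26025 + 56491/2) = 22932*(4441/2) = 50920506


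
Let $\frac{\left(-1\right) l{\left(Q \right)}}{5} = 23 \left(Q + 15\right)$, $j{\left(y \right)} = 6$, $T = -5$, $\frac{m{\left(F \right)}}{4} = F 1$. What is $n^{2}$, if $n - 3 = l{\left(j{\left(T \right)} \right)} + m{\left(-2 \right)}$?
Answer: $5856400$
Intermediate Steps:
$m{\left(F \right)} = 4 F$ ($m{\left(F \right)} = 4 F 1 = 4 F$)
$l{\left(Q \right)} = -1725 - 115 Q$ ($l{\left(Q \right)} = - 5 \cdot 23 \left(Q + 15\right) = - 5 \cdot 23 \left(15 + Q\right) = - 5 \left(345 + 23 Q\right) = -1725 - 115 Q$)
$n = -2420$ ($n = 3 + \left(\left(-1725 - 690\right) + 4 \left(-2\right)\right) = 3 - 2423 = -2420$)
$n^{2} = \left(-2420\right)^{2} = 5856400$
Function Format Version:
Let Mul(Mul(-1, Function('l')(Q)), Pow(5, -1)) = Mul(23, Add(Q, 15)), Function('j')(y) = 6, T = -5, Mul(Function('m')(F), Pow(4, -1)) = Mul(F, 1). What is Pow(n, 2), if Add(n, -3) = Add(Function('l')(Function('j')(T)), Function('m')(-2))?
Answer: 5856400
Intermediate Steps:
Function('m')(F) = Mul(4, F) (Function('m')(F) = Mul(4, Mul(F, 1)) = Mul(4, F))
Function('l')(Q) = Add(-1725, Mul(-115, Q)) (Function('l')(Q) = Mul(-5, Mul(23, Add(Q, 15))) = Mul(-5, Mul(23, Add(15, Q))) = Mul(-5, Add(345, Mul(23, Q))) = Add(-1725, Mul(-115, Q)))
n = -2420 (n = Add(3, Add(Add(-1725, Mul(-115, 6)), Mul(4, -2))) = Add(3, Add(Add(-1725, -690), -8)) = Add(3, Add(-2415, -8)) = Add(3, -2423) = -2420)
Pow(n, 2) = Pow(-2420, 2) = 5856400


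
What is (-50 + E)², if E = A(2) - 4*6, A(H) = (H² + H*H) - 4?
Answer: 4900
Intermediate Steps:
A(H) = -4 + 2*H² (A(H) = (H² + H²) - 4 = 2*H² - 4 = -4 + 2*H²)
E = -20 (E = (-4 + 2*2²) - 4*6 = (-4 + 2*4) - 24 = (-4 + 8) - 24 = 4 - 24 = -20)
(-50 + E)² = (-50 - 20)² = (-70)² = 4900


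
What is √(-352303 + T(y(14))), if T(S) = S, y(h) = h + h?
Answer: 5*I*√14091 ≈ 593.53*I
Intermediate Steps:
y(h) = 2*h
√(-352303 + T(y(14))) = √(-352303 + 2*14) = √(-352303 + 28) = √(-352275) = 5*I*√14091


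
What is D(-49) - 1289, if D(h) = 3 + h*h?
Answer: 1115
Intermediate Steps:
D(h) = 3 + h**2
D(-49) - 1289 = (3 + (-49)**2) - 1289 = (3 + 2401) - 1289 = 2404 - 1289 = 1115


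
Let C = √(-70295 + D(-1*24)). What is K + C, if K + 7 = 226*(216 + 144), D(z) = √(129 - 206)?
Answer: 81353 + √(-70295 + I*√77) ≈ 81353.0 + 265.13*I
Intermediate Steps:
D(z) = I*√77 (D(z) = √(-77) = I*√77)
K = 81353 (K = -7 + 226*(216 + 144) = -7 + 226*360 = -7 + 81360 = 81353)
C = √(-70295 + I*√77) ≈ 0.017 + 265.13*I
K + C = 81353 + √(-70295 + I*√77)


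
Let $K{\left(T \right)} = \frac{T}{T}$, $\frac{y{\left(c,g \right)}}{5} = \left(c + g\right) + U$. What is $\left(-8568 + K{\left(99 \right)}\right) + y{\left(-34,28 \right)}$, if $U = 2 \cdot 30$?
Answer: $-8297$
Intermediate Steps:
$U = 60$
$y{\left(c,g \right)} = 300 + 5 c + 5 g$ ($y{\left(c,g \right)} = 5 \left(\left(c + g\right) + 60\right) = 5 \left(60 + c + g\right) = 300 + 5 c + 5 g$)
$K{\left(T \right)} = 1$
$\left(-8568 + K{\left(99 \right)}\right) + y{\left(-34,28 \right)} = \left(-8568 + 1\right) + \left(300 + 5 \left(-34\right) + 5 \cdot 28\right) = -8567 + \left(300 - 170 + 140\right) = -8567 + 270 = -8297$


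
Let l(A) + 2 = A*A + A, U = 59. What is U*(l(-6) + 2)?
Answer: 1770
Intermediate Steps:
l(A) = -2 + A + A² (l(A) = -2 + (A*A + A) = -2 + (A² + A) = -2 + (A + A²) = -2 + A + A²)
U*(l(-6) + 2) = 59*((-2 - 6 + (-6)²) + 2) = 59*((-2 - 6 + 36) + 2) = 59*(28 + 2) = 59*30 = 1770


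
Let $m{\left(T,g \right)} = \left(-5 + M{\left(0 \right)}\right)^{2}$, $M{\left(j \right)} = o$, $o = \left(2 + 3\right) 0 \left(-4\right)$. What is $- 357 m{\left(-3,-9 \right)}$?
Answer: $-8925$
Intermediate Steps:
$o = 0$ ($o = 5 \cdot 0 \left(-4\right) = 0 \left(-4\right) = 0$)
$M{\left(j \right)} = 0$
$m{\left(T,g \right)} = 25$ ($m{\left(T,g \right)} = \left(-5 + 0\right)^{2} = \left(-5\right)^{2} = 25$)
$- 357 m{\left(-3,-9 \right)} = \left(-357\right) 25 = -8925$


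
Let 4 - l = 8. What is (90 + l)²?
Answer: 7396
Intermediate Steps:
l = -4 (l = 4 - 1*8 = 4 - 8 = -4)
(90 + l)² = (90 - 4)² = 86² = 7396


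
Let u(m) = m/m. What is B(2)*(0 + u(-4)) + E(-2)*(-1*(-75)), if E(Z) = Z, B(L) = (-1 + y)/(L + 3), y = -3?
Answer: -754/5 ≈ -150.80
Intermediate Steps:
B(L) = -4/(3 + L) (B(L) = (-1 - 3)/(L + 3) = -4/(3 + L))
u(m) = 1
B(2)*(0 + u(-4)) + E(-2)*(-1*(-75)) = (-4/(3 + 2))*(0 + 1) - (-2)*(-75) = -4/5*1 - 2*75 = -4*1/5*1 - 150 = -4/5*1 - 150 = -4/5 - 150 = -754/5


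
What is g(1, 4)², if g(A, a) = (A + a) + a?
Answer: 81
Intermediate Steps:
g(A, a) = A + 2*a
g(1, 4)² = (1 + 2*4)² = (1 + 8)² = 9² = 81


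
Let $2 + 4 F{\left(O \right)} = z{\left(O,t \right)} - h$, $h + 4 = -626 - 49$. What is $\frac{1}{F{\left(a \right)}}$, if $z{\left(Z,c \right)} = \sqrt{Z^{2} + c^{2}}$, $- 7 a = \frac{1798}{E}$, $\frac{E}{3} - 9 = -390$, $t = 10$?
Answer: $\frac{173355330708}{29333984889425} - \frac{64008 \sqrt{1601208226}}{29333984889425} \approx 0.0058224$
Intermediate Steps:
$E = -1143$ ($E = 27 + 3 \left(-390\right) = 27 - 1170 = -1143$)
$a = \frac{1798}{8001}$ ($a = - \frac{1798 \frac{1}{-1143}}{7} = - \frac{1798 \left(- \frac{1}{1143}\right)}{7} = \left(- \frac{1}{7}\right) \left(- \frac{1798}{1143}\right) = \frac{1798}{8001} \approx 0.22472$)
$h = -679$ ($h = -4 - 675 = -679$)
$F{\left(O \right)} = \frac{677}{4} + \frac{\sqrt{100 + O^{2}}}{4}$ ($F{\left(O \right)} = - \frac{1}{2} + \frac{\sqrt{O^{2} + 10^{2}} - -679}{4} = - \frac{1}{2} + \frac{\sqrt{O^{2} + 100} + 679}{4} = - \frac{1}{2} + \frac{\sqrt{100 + O^{2}} + 679}{4} = - \frac{1}{2} + \frac{679 + \sqrt{100 + O^{2}}}{4} = - \frac{1}{2} + \left(\frac{679}{4} + \frac{\sqrt{100 + O^{2}}}{4}\right) = \frac{677}{4} + \frac{\sqrt{100 + O^{2}}}{4}$)
$\frac{1}{F{\left(a \right)}} = \frac{1}{\frac{677}{4} + \frac{\sqrt{100 + \left(\frac{1798}{8001}\right)^{2}}}{4}} = \frac{1}{\frac{677}{4} + \frac{\sqrt{100 + \frac{3232804}{64016001}}}{4}} = \frac{1}{\frac{677}{4} + \frac{\sqrt{\frac{6404832904}{64016001}}}{4}} = \frac{1}{\frac{677}{4} + \frac{\frac{2}{8001} \sqrt{1601208226}}{4}} = \frac{1}{\frac{677}{4} + \frac{\sqrt{1601208226}}{16002}}$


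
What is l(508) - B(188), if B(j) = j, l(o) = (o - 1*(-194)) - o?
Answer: 6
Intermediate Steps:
l(o) = 194 (l(o) = (o + 194) - o = (194 + o) - o = 194)
l(508) - B(188) = 194 - 1*188 = 194 - 188 = 6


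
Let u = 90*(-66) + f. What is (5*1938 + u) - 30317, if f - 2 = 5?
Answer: -26560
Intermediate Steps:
f = 7 (f = 2 + 5 = 7)
u = -5933 (u = 90*(-66) + 7 = -5940 + 7 = -5933)
(5*1938 + u) - 30317 = (5*1938 - 5933) - 30317 = (9690 - 5933) - 30317 = 3757 - 30317 = -26560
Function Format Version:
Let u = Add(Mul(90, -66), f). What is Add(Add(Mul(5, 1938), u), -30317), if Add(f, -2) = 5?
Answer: -26560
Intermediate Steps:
f = 7 (f = Add(2, 5) = 7)
u = -5933 (u = Add(Mul(90, -66), 7) = Add(-5940, 7) = -5933)
Add(Add(Mul(5, 1938), u), -30317) = Add(Add(Mul(5, 1938), -5933), -30317) = Add(Add(9690, -5933), -30317) = Add(3757, -30317) = -26560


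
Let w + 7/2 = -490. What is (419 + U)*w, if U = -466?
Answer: 46389/2 ≈ 23195.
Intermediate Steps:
w = -987/2 (w = -7/2 - 490 = -987/2 ≈ -493.50)
(419 + U)*w = (419 - 466)*(-987/2) = -47*(-987/2) = 46389/2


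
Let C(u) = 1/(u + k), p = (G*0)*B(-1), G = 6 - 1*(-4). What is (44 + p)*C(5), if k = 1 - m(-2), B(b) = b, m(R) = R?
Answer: 11/2 ≈ 5.5000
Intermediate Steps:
G = 10 (G = 6 + 4 = 10)
k = 3 (k = 1 - 1*(-2) = 1 + 2 = 3)
p = 0 (p = (10*0)*(-1) = 0*(-1) = 0)
C(u) = 1/(3 + u) (C(u) = 1/(u + 3) = 1/(3 + u))
(44 + p)*C(5) = (44 + 0)/(3 + 5) = 44/8 = 44*(1/8) = 11/2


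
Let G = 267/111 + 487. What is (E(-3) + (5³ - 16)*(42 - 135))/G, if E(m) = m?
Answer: -31265/1509 ≈ -20.719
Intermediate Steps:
G = 18108/37 (G = 267*(1/111) + 487 = 89/37 + 487 = 18108/37 ≈ 489.41)
(E(-3) + (5³ - 16)*(42 - 135))/G = (-3 + (5³ - 16)*(42 - 135))/(18108/37) = (-3 + (125 - 16)*(-93))*(37/18108) = (-3 + 109*(-93))*(37/18108) = (-3 - 10137)*(37/18108) = -10140*37/18108 = -31265/1509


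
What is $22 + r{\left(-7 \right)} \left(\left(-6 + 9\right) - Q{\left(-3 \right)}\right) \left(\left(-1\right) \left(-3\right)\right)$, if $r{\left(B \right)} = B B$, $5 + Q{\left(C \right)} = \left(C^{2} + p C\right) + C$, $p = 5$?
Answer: $2521$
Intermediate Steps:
$Q{\left(C \right)} = -5 + C^{2} + 6 C$ ($Q{\left(C \right)} = -5 + \left(\left(C^{2} + 5 C\right) + C\right) = -5 + \left(C^{2} + 6 C\right) = -5 + C^{2} + 6 C$)
$r{\left(B \right)} = B^{2}$
$22 + r{\left(-7 \right)} \left(\left(-6 + 9\right) - Q{\left(-3 \right)}\right) \left(\left(-1\right) \left(-3\right)\right) = 22 + \left(-7\right)^{2} \left(\left(-6 + 9\right) - \left(-5 + \left(-3\right)^{2} + 6 \left(-3\right)\right)\right) \left(\left(-1\right) \left(-3\right)\right) = 22 + 49 \left(3 - \left(-5 + 9 - 18\right)\right) 3 = 22 + 49 \left(3 - -14\right) 3 = 22 + 49 \left(3 + 14\right) 3 = 22 + 49 \cdot 17 \cdot 3 = 22 + 49 \cdot 51 = 22 + 2499 = 2521$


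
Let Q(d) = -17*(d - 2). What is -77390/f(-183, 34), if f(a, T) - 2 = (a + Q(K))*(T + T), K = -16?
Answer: -38695/4183 ≈ -9.2505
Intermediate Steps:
Q(d) = 34 - 17*d (Q(d) = -17*(-2 + d) = 34 - 17*d)
f(a, T) = 2 + 2*T*(306 + a) (f(a, T) = 2 + (a + (34 - 17*(-16)))*(T + T) = 2 + (a + (34 + 272))*(2*T) = 2 + (a + 306)*(2*T) = 2 + (306 + a)*(2*T) = 2 + 2*T*(306 + a))
-77390/f(-183, 34) = -77390/(2 + 612*34 + 2*34*(-183)) = -77390/(2 + 20808 - 12444) = -77390/8366 = -77390*1/8366 = -38695/4183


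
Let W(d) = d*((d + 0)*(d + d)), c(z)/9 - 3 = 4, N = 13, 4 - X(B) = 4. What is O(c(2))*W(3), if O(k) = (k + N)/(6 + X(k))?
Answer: 684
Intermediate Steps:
X(B) = 0 (X(B) = 4 - 1*4 = 4 - 4 = 0)
c(z) = 63 (c(z) = 27 + 9*4 = 27 + 36 = 63)
W(d) = 2*d**3 (W(d) = d*(d*(2*d)) = d*(2*d**2) = 2*d**3)
O(k) = 13/6 + k/6 (O(k) = (k + 13)/(6 + 0) = (13 + k)/6 = (13 + k)*(1/6) = 13/6 + k/6)
O(c(2))*W(3) = (13/6 + (1/6)*63)*(2*3**3) = (13/6 + 21/2)*(2*27) = (38/3)*54 = 684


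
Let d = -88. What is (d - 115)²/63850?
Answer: 41209/63850 ≈ 0.64540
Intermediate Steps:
(d - 115)²/63850 = (-88 - 115)²/63850 = (-203)²*(1/63850) = 41209*(1/63850) = 41209/63850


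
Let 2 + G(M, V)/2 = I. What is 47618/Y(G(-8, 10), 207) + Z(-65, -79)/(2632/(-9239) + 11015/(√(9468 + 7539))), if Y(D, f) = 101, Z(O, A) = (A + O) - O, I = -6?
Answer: 493153638228970067882/1046008877745257957 - 74278226707385*√17007/10356523542032257 ≈ 470.53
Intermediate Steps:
Z(O, A) = A
G(M, V) = -16 (G(M, V) = -4 + 2*(-6) = -4 - 12 = -16)
47618/Y(G(-8, 10), 207) + Z(-65, -79)/(2632/(-9239) + 11015/(√(9468 + 7539))) = 47618/101 - 79/(2632/(-9239) + 11015/(√(9468 + 7539))) = 47618*(1/101) - 79/(2632*(-1/9239) + 11015/(√17007)) = 47618/101 - 79/(-2632/9239 + 11015*(√17007/17007)) = 47618/101 - 79/(-2632/9239 + 11015*√17007/17007)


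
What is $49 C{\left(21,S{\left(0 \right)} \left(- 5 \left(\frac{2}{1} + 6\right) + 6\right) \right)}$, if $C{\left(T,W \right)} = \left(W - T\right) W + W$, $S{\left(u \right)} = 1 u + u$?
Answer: $0$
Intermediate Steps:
$S{\left(u \right)} = 2 u$ ($S{\left(u \right)} = u + u = 2 u$)
$C{\left(T,W \right)} = W + W \left(W - T\right)$ ($C{\left(T,W \right)} = W \left(W - T\right) + W = W + W \left(W - T\right)$)
$49 C{\left(21,S{\left(0 \right)} \left(- 5 \left(\frac{2}{1} + 6\right) + 6\right) \right)} = 49 \cdot 2 \cdot 0 \left(- 5 \left(\frac{2}{1} + 6\right) + 6\right) \left(1 + 2 \cdot 0 \left(- 5 \left(\frac{2}{1} + 6\right) + 6\right) - 21\right) = 49 \cdot 0 \left(- 5 \left(2 \cdot 1 + 6\right) + 6\right) \left(1 + 0 \left(- 5 \left(2 \cdot 1 + 6\right) + 6\right) - 21\right) = 49 \cdot 0 \left(- 5 \left(2 + 6\right) + 6\right) \left(1 + 0 \left(- 5 \left(2 + 6\right) + 6\right) - 21\right) = 49 \cdot 0 \left(\left(-5\right) 8 + 6\right) \left(1 + 0 \left(\left(-5\right) 8 + 6\right) - 21\right) = 49 \cdot 0 \left(-40 + 6\right) \left(1 + 0 \left(-40 + 6\right) - 21\right) = 49 \cdot 0 \left(-34\right) \left(1 + 0 \left(-34\right) - 21\right) = 49 \cdot 0 \left(1 + 0 - 21\right) = 49 \cdot 0 \left(-20\right) = 49 \cdot 0 = 0$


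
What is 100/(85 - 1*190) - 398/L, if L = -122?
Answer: 2959/1281 ≈ 2.3099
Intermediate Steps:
100/(85 - 1*190) - 398/L = 100/(85 - 1*190) - 398/(-122) = 100/(85 - 190) - 398*(-1/122) = 100/(-105) + 199/61 = 100*(-1/105) + 199/61 = -20/21 + 199/61 = 2959/1281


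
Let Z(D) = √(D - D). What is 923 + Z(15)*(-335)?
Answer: 923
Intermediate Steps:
Z(D) = 0 (Z(D) = √0 = 0)
923 + Z(15)*(-335) = 923 + 0*(-335) = 923 + 0 = 923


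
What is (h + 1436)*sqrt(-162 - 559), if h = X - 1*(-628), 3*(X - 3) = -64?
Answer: 6137*I*sqrt(721)/3 ≈ 54929.0*I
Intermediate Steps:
X = -55/3 (X = 3 + (1/3)*(-64) = 3 - 64/3 = -55/3 ≈ -18.333)
h = 1829/3 (h = -55/3 - 1*(-628) = -55/3 + 628 = 1829/3 ≈ 609.67)
(h + 1436)*sqrt(-162 - 559) = (1829/3 + 1436)*sqrt(-162 - 559) = 6137*sqrt(-721)/3 = 6137*(I*sqrt(721))/3 = 6137*I*sqrt(721)/3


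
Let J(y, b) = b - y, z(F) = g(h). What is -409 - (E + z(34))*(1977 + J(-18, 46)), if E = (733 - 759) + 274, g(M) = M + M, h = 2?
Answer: -514741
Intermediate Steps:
g(M) = 2*M
E = 248 (E = -26 + 274 = 248)
z(F) = 4 (z(F) = 2*2 = 4)
-409 - (E + z(34))*(1977 + J(-18, 46)) = -409 - (248 + 4)*(1977 + (46 - 1*(-18))) = -409 - 252*(1977 + (46 + 18)) = -409 - 252*(1977 + 64) = -409 - 252*2041 = -409 - 1*514332 = -409 - 514332 = -514741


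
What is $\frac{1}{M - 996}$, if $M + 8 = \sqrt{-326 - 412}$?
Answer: $- \frac{502}{504377} - \frac{3 i \sqrt{82}}{1008754} \approx -0.00099529 - 2.693 \cdot 10^{-5} i$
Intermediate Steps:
$M = -8 + 3 i \sqrt{82}$ ($M = -8 + \sqrt{-326 - 412} = -8 + \sqrt{-738} = -8 + 3 i \sqrt{82} \approx -8.0 + 27.166 i$)
$\frac{1}{M - 996} = \frac{1}{\left(-8 + 3 i \sqrt{82}\right) - 996} = \frac{1}{-1004 + 3 i \sqrt{82}}$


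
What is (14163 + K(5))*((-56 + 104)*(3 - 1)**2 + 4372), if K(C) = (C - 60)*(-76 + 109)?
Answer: 56356272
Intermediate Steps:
K(C) = -1980 + 33*C (K(C) = (-60 + C)*33 = -1980 + 33*C)
(14163 + K(5))*((-56 + 104)*(3 - 1)**2 + 4372) = (14163 + (-1980 + 33*5))*((-56 + 104)*(3 - 1)**2 + 4372) = (14163 + (-1980 + 165))*(48*2**2 + 4372) = (14163 - 1815)*(48*4 + 4372) = 12348*(192 + 4372) = 12348*4564 = 56356272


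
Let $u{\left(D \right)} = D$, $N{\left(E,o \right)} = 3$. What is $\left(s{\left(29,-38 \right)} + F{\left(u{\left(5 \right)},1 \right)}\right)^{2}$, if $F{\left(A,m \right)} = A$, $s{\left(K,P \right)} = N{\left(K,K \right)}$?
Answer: $64$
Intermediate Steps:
$s{\left(K,P \right)} = 3$
$\left(s{\left(29,-38 \right)} + F{\left(u{\left(5 \right)},1 \right)}\right)^{2} = \left(3 + 5\right)^{2} = 8^{2} = 64$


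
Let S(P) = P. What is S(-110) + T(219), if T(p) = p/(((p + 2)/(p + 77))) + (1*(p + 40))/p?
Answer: 8929805/48399 ≈ 184.50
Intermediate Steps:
T(p) = (40 + p)/p + p*(77 + p)/(2 + p) (T(p) = p/(((2 + p)/(77 + p))) + (1*(40 + p))/p = p/(((2 + p)/(77 + p))) + (40 + p)/p = p*((77 + p)/(2 + p)) + (40 + p)/p = p*(77 + p)/(2 + p) + (40 + p)/p = (40 + p)/p + p*(77 + p)/(2 + p))
S(-110) + T(219) = -110 + (80 + 219**3 + 42*219 + 78*219**2)/(219*(2 + 219)) = -110 + (1/219)*(80 + 10503459 + 9198 + 78*47961)/221 = -110 + (1/219)*(1/221)*(80 + 10503459 + 9198 + 3740958) = -110 + (1/219)*(1/221)*14253695 = -110 + 14253695/48399 = 8929805/48399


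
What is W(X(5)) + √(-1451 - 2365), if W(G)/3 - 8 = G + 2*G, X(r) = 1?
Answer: 33 + 6*I*√106 ≈ 33.0 + 61.774*I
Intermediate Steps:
W(G) = 24 + 9*G (W(G) = 24 + 3*(G + 2*G) = 24 + 3*(3*G) = 24 + 9*G)
W(X(5)) + √(-1451 - 2365) = (24 + 9*1) + √(-1451 - 2365) = (24 + 9) + √(-3816) = 33 + 6*I*√106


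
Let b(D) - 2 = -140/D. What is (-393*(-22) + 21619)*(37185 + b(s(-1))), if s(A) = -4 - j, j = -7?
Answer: 3372156565/3 ≈ 1.1241e+9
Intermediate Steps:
s(A) = 3 (s(A) = -4 - 1*(-7) = -4 + 7 = 3)
b(D) = 2 - 140/D
(-393*(-22) + 21619)*(37185 + b(s(-1))) = (-393*(-22) + 21619)*(37185 + (2 - 140/3)) = (8646 + 21619)*(37185 + (2 - 140*⅓)) = 30265*(37185 + (2 - 140/3)) = 30265*(37185 - 134/3) = 30265*(111421/3) = 3372156565/3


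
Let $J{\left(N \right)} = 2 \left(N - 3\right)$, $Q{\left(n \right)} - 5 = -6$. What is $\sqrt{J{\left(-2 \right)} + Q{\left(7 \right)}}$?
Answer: $i \sqrt{11} \approx 3.3166 i$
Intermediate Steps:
$Q{\left(n \right)} = -1$ ($Q{\left(n \right)} = 5 - 6 = -1$)
$J{\left(N \right)} = -6 + 2 N$ ($J{\left(N \right)} = 2 \left(-3 + N\right) = -6 + 2 N$)
$\sqrt{J{\left(-2 \right)} + Q{\left(7 \right)}} = \sqrt{\left(-6 + 2 \left(-2\right)\right) - 1} = \sqrt{\left(-6 - 4\right) - 1} = \sqrt{-10 - 1} = \sqrt{-11} = i \sqrt{11}$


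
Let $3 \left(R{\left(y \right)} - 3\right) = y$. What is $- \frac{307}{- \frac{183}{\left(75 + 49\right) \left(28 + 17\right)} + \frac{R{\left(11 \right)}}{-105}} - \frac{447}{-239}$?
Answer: $\frac{2867630547}{898879} \approx 3190.2$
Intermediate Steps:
$R{\left(y \right)} = 3 + \frac{y}{3}$
$- \frac{307}{- \frac{183}{\left(75 + 49\right) \left(28 + 17\right)} + \frac{R{\left(11 \right)}}{-105}} - \frac{447}{-239} = - \frac{307}{- \frac{183}{\left(75 + 49\right) \left(28 + 17\right)} + \frac{3 + \frac{1}{3} \cdot 11}{-105}} - \frac{447}{-239} = - \frac{307}{- \frac{183}{124 \cdot 45} + \left(3 + \frac{11}{3}\right) \left(- \frac{1}{105}\right)} - - \frac{447}{239} = - \frac{307}{- \frac{183}{5580} + \frac{20}{3} \left(- \frac{1}{105}\right)} + \frac{447}{239} = - \frac{307}{\left(-183\right) \frac{1}{5580} - \frac{4}{63}} + \frac{447}{239} = - \frac{307}{- \frac{61}{1860} - \frac{4}{63}} + \frac{447}{239} = - \frac{307}{- \frac{3761}{39060}} + \frac{447}{239} = \left(-307\right) \left(- \frac{39060}{3761}\right) + \frac{447}{239} = \frac{11991420}{3761} + \frac{447}{239} = \frac{2867630547}{898879}$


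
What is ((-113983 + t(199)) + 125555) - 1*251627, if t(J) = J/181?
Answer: -43449756/181 ≈ -2.4005e+5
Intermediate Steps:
t(J) = J/181 (t(J) = J*(1/181) = J/181)
((-113983 + t(199)) + 125555) - 1*251627 = ((-113983 + (1/181)*199) + 125555) - 1*251627 = ((-113983 + 199/181) + 125555) - 251627 = (-20630724/181 + 125555) - 251627 = 2094731/181 - 251627 = -43449756/181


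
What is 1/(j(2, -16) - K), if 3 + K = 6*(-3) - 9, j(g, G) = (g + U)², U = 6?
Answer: 1/94 ≈ 0.010638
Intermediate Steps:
j(g, G) = (6 + g)² (j(g, G) = (g + 6)² = (6 + g)²)
K = -30 (K = -3 + (6*(-3) - 9) = -3 + (-18 - 9) = -3 - 27 = -30)
1/(j(2, -16) - K) = 1/((6 + 2)² - 1*(-30)) = 1/(8² + 30) = 1/(64 + 30) = 1/94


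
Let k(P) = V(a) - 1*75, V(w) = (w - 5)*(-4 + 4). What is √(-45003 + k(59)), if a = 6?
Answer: I*√45078 ≈ 212.32*I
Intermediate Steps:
V(w) = 0 (V(w) = (-5 + w)*0 = 0)
k(P) = -75 (k(P) = 0 - 1*75 = 0 - 75 = -75)
√(-45003 + k(59)) = √(-45003 - 75) = √(-45078) = I*√45078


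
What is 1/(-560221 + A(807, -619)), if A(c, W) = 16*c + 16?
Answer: -1/547293 ≈ -1.8272e-6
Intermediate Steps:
A(c, W) = 16 + 16*c
1/(-560221 + A(807, -619)) = 1/(-560221 + (16 + 16*807)) = 1/(-560221 + (16 + 12912)) = 1/(-560221 + 12928) = 1/(-547293) = -1/547293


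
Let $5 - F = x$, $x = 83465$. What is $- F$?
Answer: $83460$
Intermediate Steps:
$F = -83460$ ($F = 5 - 83465 = -83460$)
$- F = \left(-1\right) \left(-83460\right) = 83460$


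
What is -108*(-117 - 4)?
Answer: 13068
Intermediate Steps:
-108*(-117 - 4) = -108*(-121) = 13068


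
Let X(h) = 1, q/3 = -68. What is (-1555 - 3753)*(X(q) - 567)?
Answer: 3004328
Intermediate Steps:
q = -204 (q = 3*(-68) = -204)
(-1555 - 3753)*(X(q) - 567) = (-1555 - 3753)*(1 - 567) = -5308*(-566) = 3004328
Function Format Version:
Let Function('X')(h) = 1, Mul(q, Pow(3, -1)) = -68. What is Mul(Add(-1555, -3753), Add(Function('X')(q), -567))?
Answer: 3004328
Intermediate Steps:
q = -204 (q = Mul(3, -68) = -204)
Mul(Add(-1555, -3753), Add(Function('X')(q), -567)) = Mul(Add(-1555, -3753), Add(1, -567)) = Mul(-5308, -566) = 3004328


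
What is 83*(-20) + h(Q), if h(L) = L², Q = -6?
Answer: -1624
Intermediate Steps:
83*(-20) + h(Q) = 83*(-20) + (-6)² = -1660 + 36 = -1624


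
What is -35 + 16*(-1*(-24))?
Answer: 349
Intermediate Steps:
-35 + 16*(-1*(-24)) = -35 + 16*24 = -35 + 384 = 349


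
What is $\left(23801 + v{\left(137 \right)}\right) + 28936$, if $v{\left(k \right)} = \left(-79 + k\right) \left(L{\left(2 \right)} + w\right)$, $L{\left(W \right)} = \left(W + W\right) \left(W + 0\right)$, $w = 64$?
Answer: $56913$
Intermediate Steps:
$L{\left(W \right)} = 2 W^{2}$ ($L{\left(W \right)} = 2 W W = 2 W^{2}$)
$v{\left(k \right)} = -5688 + 72 k$ ($v{\left(k \right)} = \left(-79 + k\right) \left(2 \cdot 2^{2} + 64\right) = \left(-79 + k\right) \left(2 \cdot 4 + 64\right) = \left(-79 + k\right) \left(8 + 64\right) = \left(-79 + k\right) 72 = -5688 + 72 k$)
$\left(23801 + v{\left(137 \right)}\right) + 28936 = \left(23801 + \left(-5688 + 72 \cdot 137\right)\right) + 28936 = \left(23801 + \left(-5688 + 9864\right)\right) + 28936 = \left(23801 + 4176\right) + 28936 = 27977 + 28936 = 56913$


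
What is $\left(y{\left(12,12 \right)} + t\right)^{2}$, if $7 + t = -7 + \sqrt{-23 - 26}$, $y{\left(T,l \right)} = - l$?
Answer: $627 - 364 i \approx 627.0 - 364.0 i$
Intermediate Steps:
$t = -14 + 7 i$ ($t = -7 - \left(7 - \sqrt{-23 - 26}\right) = -7 - \left(7 - \sqrt{-49}\right) = -7 - \left(7 - 7 i\right) = -14 + 7 i \approx -14.0 + 7.0 i$)
$\left(y{\left(12,12 \right)} + t\right)^{2} = \left(\left(-1\right) 12 - \left(14 - 7 i\right)\right)^{2} = \left(-12 - \left(14 - 7 i\right)\right)^{2} = \left(-26 + 7 i\right)^{2}$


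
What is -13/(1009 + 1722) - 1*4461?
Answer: -12183004/2731 ≈ -4461.0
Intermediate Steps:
-13/(1009 + 1722) - 1*4461 = -13/2731 - 4461 = -12183004/2731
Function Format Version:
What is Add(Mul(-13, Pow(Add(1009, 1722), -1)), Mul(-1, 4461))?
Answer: Rational(-12183004, 2731) ≈ -4461.0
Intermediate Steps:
Add(Mul(-13, Pow(Add(1009, 1722), -1)), Mul(-1, 4461)) = Add(Mul(-13, Pow(2731, -1)), -4461) = Add(Mul(-13, Rational(1, 2731)), -4461) = Add(Rational(-13, 2731), -4461) = Rational(-12183004, 2731)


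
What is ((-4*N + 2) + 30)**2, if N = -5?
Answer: 2704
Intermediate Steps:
((-4*N + 2) + 30)**2 = ((-4*(-5) + 2) + 30)**2 = ((20 + 2) + 30)**2 = (22 + 30)**2 = 52**2 = 2704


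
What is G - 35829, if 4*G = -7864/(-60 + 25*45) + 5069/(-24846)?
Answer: -1264161343423/35281320 ≈ -35831.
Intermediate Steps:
G = -66929143/35281320 (G = (-7864/(-60 + 25*45) + 5069/(-24846))/4 = (-7864/(-60 + 1125) + 5069*(-1/24846))/4 = (-7864/1065 - 5069/24846)/4 = (¼)*(-66929143/8820330) = -66929143/35281320 ≈ -1.8970)
G - 35829 = -66929143/35281320 - 35829 = -1264161343423/35281320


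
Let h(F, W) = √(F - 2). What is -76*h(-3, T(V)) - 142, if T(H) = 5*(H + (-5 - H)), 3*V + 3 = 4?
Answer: -142 - 76*I*√5 ≈ -142.0 - 169.94*I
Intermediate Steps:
V = ⅓ (V = -1 + (⅓)*4 = -1 + 4/3 = ⅓ ≈ 0.33333)
T(H) = -25 (T(H) = 5*(-5) = -25)
h(F, W) = √(-2 + F)
-76*h(-3, T(V)) - 142 = -76*√(-2 - 3) - 142 = -76*I*√5 - 142 = -142 - 76*I*√5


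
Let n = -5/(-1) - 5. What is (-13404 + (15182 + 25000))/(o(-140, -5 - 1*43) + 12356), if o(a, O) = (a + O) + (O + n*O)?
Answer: 4463/2020 ≈ 2.2094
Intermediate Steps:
n = 0 (n = -5*(-1) - 5 = 5 - 5 = 0)
o(a, O) = a + 2*O (o(a, O) = (a + O) + (O + 0*O) = (O + a) + (O + 0) = (O + a) + O = a + 2*O)
(-13404 + (15182 + 25000))/(o(-140, -5 - 1*43) + 12356) = (-13404 + (15182 + 25000))/((-140 + 2*(-5 - 1*43)) + 12356) = (-13404 + 40182)/((-140 + 2*(-5 - 43)) + 12356) = 26778/((-140 + 2*(-48)) + 12356) = 26778/((-140 - 96) + 12356) = 26778/(-236 + 12356) = 26778/12120 = 26778*(1/12120) = 4463/2020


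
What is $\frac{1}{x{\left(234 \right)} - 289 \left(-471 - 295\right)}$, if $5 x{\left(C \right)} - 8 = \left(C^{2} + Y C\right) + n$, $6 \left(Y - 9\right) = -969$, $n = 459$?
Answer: $\frac{5}{1126408} \approx 4.4389 \cdot 10^{-6}$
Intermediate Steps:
$Y = - \frac{305}{2}$ ($Y = 9 + \frac{1}{6} \left(-969\right) = 9 - \frac{323}{2} = - \frac{305}{2} \approx -152.5$)
$x{\left(C \right)} = \frac{467}{5} - \frac{61 C}{2} + \frac{C^{2}}{5}$ ($x{\left(C \right)} = \frac{8}{5} + \frac{\left(C^{2} - \frac{305 C}{2}\right) + 459}{5} = \frac{8}{5} + \frac{459 + C^{2} - \frac{305 C}{2}}{5} = \frac{8}{5} + \left(\frac{459}{5} - \frac{61 C}{2} + \frac{C^{2}}{5}\right) = \frac{467}{5} - \frac{61 C}{2} + \frac{C^{2}}{5}$)
$\frac{1}{x{\left(234 \right)} - 289 \left(-471 - 295\right)} = \frac{1}{\left(\frac{467}{5} - 7137 + \frac{234^{2}}{5}\right) - 289 \left(-471 - 295\right)} = \frac{1}{\left(\frac{467}{5} - 7137 + \frac{1}{5} \cdot 54756\right) - -221374} = \frac{1}{\left(\frac{467}{5} - 7137 + \frac{54756}{5}\right) + 221374} = \frac{1}{\frac{19538}{5} + 221374} = \frac{1}{\frac{1126408}{5}} = \frac{5}{1126408}$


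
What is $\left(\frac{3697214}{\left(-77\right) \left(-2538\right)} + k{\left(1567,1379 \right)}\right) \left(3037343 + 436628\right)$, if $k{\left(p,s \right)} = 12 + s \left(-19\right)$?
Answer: $- \frac{8883489781542650}{97713} \approx -9.0914 \cdot 10^{10}$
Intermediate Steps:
$k{\left(p,s \right)} = 12 - 19 s$
$\left(\frac{3697214}{\left(-77\right) \left(-2538\right)} + k{\left(1567,1379 \right)}\right) \left(3037343 + 436628\right) = \left(\frac{3697214}{\left(-77\right) \left(-2538\right)} + \left(12 - 26201\right)\right) \left(3037343 + 436628\right) = \left(\frac{3697214}{195426} + \left(12 - 26201\right)\right) 3473971 = \left(3697214 \cdot \frac{1}{195426} - 26189\right) 3473971 = \left(\frac{1848607}{97713} - 26189\right) 3473971 = \left(- \frac{2557157150}{97713}\right) 3473971 = - \frac{8883489781542650}{97713}$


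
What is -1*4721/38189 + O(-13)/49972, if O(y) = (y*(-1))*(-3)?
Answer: -18262091/146798516 ≈ -0.12440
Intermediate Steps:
O(y) = 3*y (O(y) = -y*(-3) = 3*y)
-1*4721/38189 + O(-13)/49972 = -1*4721/38189 + (3*(-13))/49972 = -4721*1/38189 - 39*1/49972 = -4721/38189 - 3/3844 = -18262091/146798516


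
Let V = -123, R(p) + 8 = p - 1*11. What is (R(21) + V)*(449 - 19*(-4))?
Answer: -63525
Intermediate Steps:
R(p) = -19 + p (R(p) = -8 + (p - 1*11) = -8 + (p - 11) = -8 + (-11 + p) = -19 + p)
(R(21) + V)*(449 - 19*(-4)) = ((-19 + 21) - 123)*(449 - 19*(-4)) = (2 - 123)*(449 + 76) = -121*525 = -63525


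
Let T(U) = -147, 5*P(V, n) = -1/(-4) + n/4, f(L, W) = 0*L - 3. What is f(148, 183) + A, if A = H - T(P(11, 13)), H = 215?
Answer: 359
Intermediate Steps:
f(L, W) = -3 (f(L, W) = 0 - 3 = -3)
P(V, n) = 1/20 + n/20 (P(V, n) = (-1/(-4) + n/4)/5 = (-1*(-¼) + n*(¼))/5 = (¼ + n/4)/5 = 1/20 + n/20)
A = 362 (A = 215 - 1*(-147) = 215 + 147 = 362)
f(148, 183) + A = -3 + 362 = 359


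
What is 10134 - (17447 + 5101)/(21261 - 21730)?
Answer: 4775394/469 ≈ 10182.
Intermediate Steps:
10134 - (17447 + 5101)/(21261 - 21730) = 10134 - 22548/(-469) = 10134 - 22548*(-1)/469 = 10134 - 1*(-22548/469) = 10134 + 22548/469 = 4775394/469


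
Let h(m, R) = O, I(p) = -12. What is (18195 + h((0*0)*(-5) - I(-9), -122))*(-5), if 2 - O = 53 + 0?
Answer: -90720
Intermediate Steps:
O = -51 (O = 2 - (53 + 0) = 2 - 1*53 = 2 - 53 = -51)
h(m, R) = -51
(18195 + h((0*0)*(-5) - I(-9), -122))*(-5) = (18195 - 51)*(-5) = 18144*(-5) = -90720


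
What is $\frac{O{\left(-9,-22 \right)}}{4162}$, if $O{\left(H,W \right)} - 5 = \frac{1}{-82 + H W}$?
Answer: $\frac{581}{482792} \approx 0.0012034$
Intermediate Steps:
$O{\left(H,W \right)} = 5 + \frac{1}{-82 + H W}$
$\frac{O{\left(-9,-22 \right)}}{4162} = \frac{\frac{1}{-82 - -198} \left(-409 + 5 \left(-9\right) \left(-22\right)\right)}{4162} = \frac{-409 + 990}{-82 + 198} \cdot \frac{1}{4162} = \frac{1}{116} \cdot 581 \cdot \frac{1}{4162} = \frac{581}{116} \cdot \frac{1}{4162} = \frac{581}{482792}$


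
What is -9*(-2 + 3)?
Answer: -9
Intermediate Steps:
-9*(-2 + 3) = -9*1 = -9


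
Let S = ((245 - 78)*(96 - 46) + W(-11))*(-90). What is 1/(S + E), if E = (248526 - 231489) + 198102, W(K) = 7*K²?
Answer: -1/612591 ≈ -1.6324e-6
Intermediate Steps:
S = -827730 (S = ((245 - 78)*(96 - 46) + 7*(-11)²)*(-90) = (167*50 + 7*121)*(-90) = (8350 + 847)*(-90) = 9197*(-90) = -827730)
E = 215139 (E = 17037 + 198102 = 215139)
1/(S + E) = 1/(-827730 + 215139) = 1/(-612591) = -1/612591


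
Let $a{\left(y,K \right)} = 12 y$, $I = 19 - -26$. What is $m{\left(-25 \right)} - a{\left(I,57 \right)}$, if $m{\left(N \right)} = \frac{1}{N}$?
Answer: $- \frac{13501}{25} \approx -540.04$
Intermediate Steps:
$I = 45$ ($I = 19 + 26 = 45$)
$m{\left(-25 \right)} - a{\left(I,57 \right)} = \frac{1}{-25} - 12 \cdot 45 = - \frac{1}{25} - 540 = - \frac{13501}{25}$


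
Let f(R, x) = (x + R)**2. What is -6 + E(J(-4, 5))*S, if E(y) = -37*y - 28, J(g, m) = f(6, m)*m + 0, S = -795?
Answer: 17818329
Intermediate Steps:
f(R, x) = (R + x)**2
J(g, m) = m*(6 + m)**2 (J(g, m) = (6 + m)**2*m + 0 = m*(6 + m)**2 + 0 = m*(6 + m)**2)
E(y) = -28 - 37*y
-6 + E(J(-4, 5))*S = -6 + (-28 - 185*(6 + 5)**2)*(-795) = -6 + (-28 - 185*11**2)*(-795) = -6 + (-28 - 185*121)*(-795) = -6 + (-28 - 37*605)*(-795) = -6 + (-28 - 22385)*(-795) = -6 - 22413*(-795) = -6 + 17818335 = 17818329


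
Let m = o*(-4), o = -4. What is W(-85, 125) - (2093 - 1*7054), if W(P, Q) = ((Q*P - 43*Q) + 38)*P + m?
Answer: 1361747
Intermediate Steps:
m = 16 (m = -4*(-4) = 16)
W(P, Q) = 16 + P*(38 - 43*Q + P*Q) (W(P, Q) = ((Q*P - 43*Q) + 38)*P + 16 = ((P*Q - 43*Q) + 38)*P + 16 = ((-43*Q + P*Q) + 38)*P + 16 = (38 - 43*Q + P*Q)*P + 16 = P*(38 - 43*Q + P*Q) + 16 = 16 + P*(38 - 43*Q + P*Q))
W(-85, 125) - (2093 - 1*7054) = (16 + 38*(-85) + 125*(-85)² - 43*(-85)*125) - (2093 - 1*7054) = (16 - 3230 + 125*7225 + 456875) - (2093 - 7054) = (16 - 3230 + 903125 + 456875) - 1*(-4961) = 1356786 + 4961 = 1361747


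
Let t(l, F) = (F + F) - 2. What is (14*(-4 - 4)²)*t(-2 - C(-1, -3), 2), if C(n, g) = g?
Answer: 1792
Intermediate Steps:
t(l, F) = -2 + 2*F (t(l, F) = 2*F - 2 = -2 + 2*F)
(14*(-4 - 4)²)*t(-2 - C(-1, -3), 2) = (14*(-4 - 4)²)*(-2 + 2*2) = (14*(-8)²)*(-2 + 4) = (14*64)*2 = 896*2 = 1792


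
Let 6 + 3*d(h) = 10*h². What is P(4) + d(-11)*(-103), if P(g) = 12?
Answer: -123976/3 ≈ -41325.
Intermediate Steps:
d(h) = -2 + 10*h²/3 (d(h) = -2 + (10*h²)/3 = -2 + 10*h²/3)
P(4) + d(-11)*(-103) = 12 + (-2 + (10/3)*(-11)²)*(-103) = 12 + (-2 + (10/3)*121)*(-103) = 12 + (-2 + 1210/3)*(-103) = 12 + (1204/3)*(-103) = 12 - 124012/3 = -123976/3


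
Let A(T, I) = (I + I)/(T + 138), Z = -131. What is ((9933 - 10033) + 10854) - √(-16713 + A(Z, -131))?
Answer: 10754 - I*√820771/7 ≈ 10754.0 - 129.42*I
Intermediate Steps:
A(T, I) = 2*I/(138 + T) (A(T, I) = (2*I)/(138 + T) = 2*I/(138 + T))
((9933 - 10033) + 10854) - √(-16713 + A(Z, -131)) = ((9933 - 10033) + 10854) - √(-16713 + 2*(-131)/(138 - 131)) = (-100 + 10854) - √(-16713 + 2*(-131)/7) = 10754 - √(-16713 + 2*(-131)*(⅐)) = 10754 - √(-16713 - 262/7) = 10754 - √(-117253/7) = 10754 - I*√820771/7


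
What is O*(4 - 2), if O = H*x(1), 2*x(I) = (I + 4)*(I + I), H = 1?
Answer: 10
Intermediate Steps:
x(I) = I*(4 + I) (x(I) = ((I + 4)*(I + I))/2 = ((4 + I)*(2*I))/2 = (2*I*(4 + I))/2 = I*(4 + I))
O = 5 (O = 1*(1*(4 + 1)) = 1*(1*5) = 1*5 = 5)
O*(4 - 2) = 5*(4 - 2) = 5*2 = 10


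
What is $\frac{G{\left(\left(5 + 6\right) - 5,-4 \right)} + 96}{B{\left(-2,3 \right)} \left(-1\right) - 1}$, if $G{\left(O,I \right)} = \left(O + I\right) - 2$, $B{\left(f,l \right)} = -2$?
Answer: $96$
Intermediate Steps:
$G{\left(O,I \right)} = -2 + I + O$ ($G{\left(O,I \right)} = \left(I + O\right) - 2 = -2 + I + O$)
$\frac{G{\left(\left(5 + 6\right) - 5,-4 \right)} + 96}{B{\left(-2,3 \right)} \left(-1\right) - 1} = \frac{\left(-2 - 4 + \left(\left(5 + 6\right) - 5\right)\right) + 96}{\left(-2\right) \left(-1\right) - 1} = \frac{\left(-2 - 4 + \left(11 - 5\right)\right) + 96}{2 - 1} = \frac{\left(-2 - 4 + 6\right) + 96}{1} = \left(0 + 96\right) 1 = 96 \cdot 1 = 96$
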